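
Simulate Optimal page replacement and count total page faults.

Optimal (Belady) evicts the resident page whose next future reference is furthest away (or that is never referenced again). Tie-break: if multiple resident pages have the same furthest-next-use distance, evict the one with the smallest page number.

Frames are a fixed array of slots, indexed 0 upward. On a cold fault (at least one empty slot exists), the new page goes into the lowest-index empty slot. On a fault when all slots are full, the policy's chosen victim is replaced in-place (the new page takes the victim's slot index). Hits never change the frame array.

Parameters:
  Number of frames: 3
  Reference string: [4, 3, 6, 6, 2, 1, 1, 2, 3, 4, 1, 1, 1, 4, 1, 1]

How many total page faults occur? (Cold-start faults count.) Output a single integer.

Answer: 6

Derivation:
Step 0: ref 4 → FAULT, frames=[4,-,-]
Step 1: ref 3 → FAULT, frames=[4,3,-]
Step 2: ref 6 → FAULT, frames=[4,3,6]
Step 3: ref 6 → HIT, frames=[4,3,6]
Step 4: ref 2 → FAULT (evict 6), frames=[4,3,2]
Step 5: ref 1 → FAULT (evict 4), frames=[1,3,2]
Step 6: ref 1 → HIT, frames=[1,3,2]
Step 7: ref 2 → HIT, frames=[1,3,2]
Step 8: ref 3 → HIT, frames=[1,3,2]
Step 9: ref 4 → FAULT (evict 2), frames=[1,3,4]
Step 10: ref 1 → HIT, frames=[1,3,4]
Step 11: ref 1 → HIT, frames=[1,3,4]
Step 12: ref 1 → HIT, frames=[1,3,4]
Step 13: ref 4 → HIT, frames=[1,3,4]
Step 14: ref 1 → HIT, frames=[1,3,4]
Step 15: ref 1 → HIT, frames=[1,3,4]
Total faults: 6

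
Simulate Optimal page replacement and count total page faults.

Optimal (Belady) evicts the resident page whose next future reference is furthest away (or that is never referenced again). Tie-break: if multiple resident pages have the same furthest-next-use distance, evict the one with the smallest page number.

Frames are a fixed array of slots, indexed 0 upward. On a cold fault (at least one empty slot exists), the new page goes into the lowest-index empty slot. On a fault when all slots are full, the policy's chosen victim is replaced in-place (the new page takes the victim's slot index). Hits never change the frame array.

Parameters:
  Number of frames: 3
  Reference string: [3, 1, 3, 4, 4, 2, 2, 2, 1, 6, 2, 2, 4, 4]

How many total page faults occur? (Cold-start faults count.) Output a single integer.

Answer: 5

Derivation:
Step 0: ref 3 → FAULT, frames=[3,-,-]
Step 1: ref 1 → FAULT, frames=[3,1,-]
Step 2: ref 3 → HIT, frames=[3,1,-]
Step 3: ref 4 → FAULT, frames=[3,1,4]
Step 4: ref 4 → HIT, frames=[3,1,4]
Step 5: ref 2 → FAULT (evict 3), frames=[2,1,4]
Step 6: ref 2 → HIT, frames=[2,1,4]
Step 7: ref 2 → HIT, frames=[2,1,4]
Step 8: ref 1 → HIT, frames=[2,1,4]
Step 9: ref 6 → FAULT (evict 1), frames=[2,6,4]
Step 10: ref 2 → HIT, frames=[2,6,4]
Step 11: ref 2 → HIT, frames=[2,6,4]
Step 12: ref 4 → HIT, frames=[2,6,4]
Step 13: ref 4 → HIT, frames=[2,6,4]
Total faults: 5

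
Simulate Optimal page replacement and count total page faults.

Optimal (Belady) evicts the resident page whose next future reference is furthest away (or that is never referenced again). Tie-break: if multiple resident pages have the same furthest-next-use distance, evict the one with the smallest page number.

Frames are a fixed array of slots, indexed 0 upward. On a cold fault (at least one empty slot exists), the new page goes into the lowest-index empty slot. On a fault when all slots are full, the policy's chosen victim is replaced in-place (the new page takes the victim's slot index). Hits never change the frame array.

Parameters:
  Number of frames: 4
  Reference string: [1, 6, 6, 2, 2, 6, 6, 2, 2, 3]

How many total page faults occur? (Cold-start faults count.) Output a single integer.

Answer: 4

Derivation:
Step 0: ref 1 → FAULT, frames=[1,-,-,-]
Step 1: ref 6 → FAULT, frames=[1,6,-,-]
Step 2: ref 6 → HIT, frames=[1,6,-,-]
Step 3: ref 2 → FAULT, frames=[1,6,2,-]
Step 4: ref 2 → HIT, frames=[1,6,2,-]
Step 5: ref 6 → HIT, frames=[1,6,2,-]
Step 6: ref 6 → HIT, frames=[1,6,2,-]
Step 7: ref 2 → HIT, frames=[1,6,2,-]
Step 8: ref 2 → HIT, frames=[1,6,2,-]
Step 9: ref 3 → FAULT, frames=[1,6,2,3]
Total faults: 4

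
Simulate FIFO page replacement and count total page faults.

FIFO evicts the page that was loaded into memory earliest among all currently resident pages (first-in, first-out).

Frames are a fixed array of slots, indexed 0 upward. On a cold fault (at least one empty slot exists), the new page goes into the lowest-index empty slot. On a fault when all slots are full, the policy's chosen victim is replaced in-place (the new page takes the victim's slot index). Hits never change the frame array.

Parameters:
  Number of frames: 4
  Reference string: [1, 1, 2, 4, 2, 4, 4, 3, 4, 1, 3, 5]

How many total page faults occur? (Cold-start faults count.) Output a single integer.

Step 0: ref 1 → FAULT, frames=[1,-,-,-]
Step 1: ref 1 → HIT, frames=[1,-,-,-]
Step 2: ref 2 → FAULT, frames=[1,2,-,-]
Step 3: ref 4 → FAULT, frames=[1,2,4,-]
Step 4: ref 2 → HIT, frames=[1,2,4,-]
Step 5: ref 4 → HIT, frames=[1,2,4,-]
Step 6: ref 4 → HIT, frames=[1,2,4,-]
Step 7: ref 3 → FAULT, frames=[1,2,4,3]
Step 8: ref 4 → HIT, frames=[1,2,4,3]
Step 9: ref 1 → HIT, frames=[1,2,4,3]
Step 10: ref 3 → HIT, frames=[1,2,4,3]
Step 11: ref 5 → FAULT (evict 1), frames=[5,2,4,3]
Total faults: 5

Answer: 5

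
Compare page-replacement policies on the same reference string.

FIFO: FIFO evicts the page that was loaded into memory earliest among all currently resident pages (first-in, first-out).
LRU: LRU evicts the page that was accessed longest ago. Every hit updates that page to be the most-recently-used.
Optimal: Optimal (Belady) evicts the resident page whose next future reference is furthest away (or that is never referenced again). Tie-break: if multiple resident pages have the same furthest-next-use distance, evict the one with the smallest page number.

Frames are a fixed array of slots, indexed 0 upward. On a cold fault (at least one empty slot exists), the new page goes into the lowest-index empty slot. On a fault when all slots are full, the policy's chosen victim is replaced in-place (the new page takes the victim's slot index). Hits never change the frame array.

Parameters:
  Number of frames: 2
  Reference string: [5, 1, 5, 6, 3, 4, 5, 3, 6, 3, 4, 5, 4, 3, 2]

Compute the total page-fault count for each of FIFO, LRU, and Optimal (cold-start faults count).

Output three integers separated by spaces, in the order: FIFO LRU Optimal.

--- FIFO ---
  step 0: ref 5 -> FAULT, frames=[5,-] (faults so far: 1)
  step 1: ref 1 -> FAULT, frames=[5,1] (faults so far: 2)
  step 2: ref 5 -> HIT, frames=[5,1] (faults so far: 2)
  step 3: ref 6 -> FAULT, evict 5, frames=[6,1] (faults so far: 3)
  step 4: ref 3 -> FAULT, evict 1, frames=[6,3] (faults so far: 4)
  step 5: ref 4 -> FAULT, evict 6, frames=[4,3] (faults so far: 5)
  step 6: ref 5 -> FAULT, evict 3, frames=[4,5] (faults so far: 6)
  step 7: ref 3 -> FAULT, evict 4, frames=[3,5] (faults so far: 7)
  step 8: ref 6 -> FAULT, evict 5, frames=[3,6] (faults so far: 8)
  step 9: ref 3 -> HIT, frames=[3,6] (faults so far: 8)
  step 10: ref 4 -> FAULT, evict 3, frames=[4,6] (faults so far: 9)
  step 11: ref 5 -> FAULT, evict 6, frames=[4,5] (faults so far: 10)
  step 12: ref 4 -> HIT, frames=[4,5] (faults so far: 10)
  step 13: ref 3 -> FAULT, evict 4, frames=[3,5] (faults so far: 11)
  step 14: ref 2 -> FAULT, evict 5, frames=[3,2] (faults so far: 12)
  FIFO total faults: 12
--- LRU ---
  step 0: ref 5 -> FAULT, frames=[5,-] (faults so far: 1)
  step 1: ref 1 -> FAULT, frames=[5,1] (faults so far: 2)
  step 2: ref 5 -> HIT, frames=[5,1] (faults so far: 2)
  step 3: ref 6 -> FAULT, evict 1, frames=[5,6] (faults so far: 3)
  step 4: ref 3 -> FAULT, evict 5, frames=[3,6] (faults so far: 4)
  step 5: ref 4 -> FAULT, evict 6, frames=[3,4] (faults so far: 5)
  step 6: ref 5 -> FAULT, evict 3, frames=[5,4] (faults so far: 6)
  step 7: ref 3 -> FAULT, evict 4, frames=[5,3] (faults so far: 7)
  step 8: ref 6 -> FAULT, evict 5, frames=[6,3] (faults so far: 8)
  step 9: ref 3 -> HIT, frames=[6,3] (faults so far: 8)
  step 10: ref 4 -> FAULT, evict 6, frames=[4,3] (faults so far: 9)
  step 11: ref 5 -> FAULT, evict 3, frames=[4,5] (faults so far: 10)
  step 12: ref 4 -> HIT, frames=[4,5] (faults so far: 10)
  step 13: ref 3 -> FAULT, evict 5, frames=[4,3] (faults so far: 11)
  step 14: ref 2 -> FAULT, evict 4, frames=[2,3] (faults so far: 12)
  LRU total faults: 12
--- Optimal ---
  step 0: ref 5 -> FAULT, frames=[5,-] (faults so far: 1)
  step 1: ref 1 -> FAULT, frames=[5,1] (faults so far: 2)
  step 2: ref 5 -> HIT, frames=[5,1] (faults so far: 2)
  step 3: ref 6 -> FAULT, evict 1, frames=[5,6] (faults so far: 3)
  step 4: ref 3 -> FAULT, evict 6, frames=[5,3] (faults so far: 4)
  step 5: ref 4 -> FAULT, evict 3, frames=[5,4] (faults so far: 5)
  step 6: ref 5 -> HIT, frames=[5,4] (faults so far: 5)
  step 7: ref 3 -> FAULT, evict 5, frames=[3,4] (faults so far: 6)
  step 8: ref 6 -> FAULT, evict 4, frames=[3,6] (faults so far: 7)
  step 9: ref 3 -> HIT, frames=[3,6] (faults so far: 7)
  step 10: ref 4 -> FAULT, evict 6, frames=[3,4] (faults so far: 8)
  step 11: ref 5 -> FAULT, evict 3, frames=[5,4] (faults so far: 9)
  step 12: ref 4 -> HIT, frames=[5,4] (faults so far: 9)
  step 13: ref 3 -> FAULT, evict 4, frames=[5,3] (faults so far: 10)
  step 14: ref 2 -> FAULT, evict 3, frames=[5,2] (faults so far: 11)
  Optimal total faults: 11

Answer: 12 12 11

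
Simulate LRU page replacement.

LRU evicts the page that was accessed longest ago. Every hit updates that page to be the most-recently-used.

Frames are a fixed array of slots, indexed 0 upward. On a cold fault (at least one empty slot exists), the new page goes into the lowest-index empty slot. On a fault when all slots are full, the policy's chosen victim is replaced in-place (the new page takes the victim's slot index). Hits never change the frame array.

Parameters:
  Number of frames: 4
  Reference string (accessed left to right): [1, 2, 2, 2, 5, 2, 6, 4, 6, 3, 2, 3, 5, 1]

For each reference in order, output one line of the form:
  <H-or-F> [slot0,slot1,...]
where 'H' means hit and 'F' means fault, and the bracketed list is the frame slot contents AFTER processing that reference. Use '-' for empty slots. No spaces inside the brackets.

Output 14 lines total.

F [1,-,-,-]
F [1,2,-,-]
H [1,2,-,-]
H [1,2,-,-]
F [1,2,5,-]
H [1,2,5,-]
F [1,2,5,6]
F [4,2,5,6]
H [4,2,5,6]
F [4,2,3,6]
H [4,2,3,6]
H [4,2,3,6]
F [5,2,3,6]
F [5,2,3,1]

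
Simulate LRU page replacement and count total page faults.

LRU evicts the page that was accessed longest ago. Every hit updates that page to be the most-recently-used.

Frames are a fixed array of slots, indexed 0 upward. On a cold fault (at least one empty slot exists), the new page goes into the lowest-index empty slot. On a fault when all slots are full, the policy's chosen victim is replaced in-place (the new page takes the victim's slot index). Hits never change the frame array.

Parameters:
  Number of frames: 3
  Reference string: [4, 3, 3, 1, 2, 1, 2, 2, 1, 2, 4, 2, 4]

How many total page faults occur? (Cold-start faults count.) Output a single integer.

Answer: 5

Derivation:
Step 0: ref 4 → FAULT, frames=[4,-,-]
Step 1: ref 3 → FAULT, frames=[4,3,-]
Step 2: ref 3 → HIT, frames=[4,3,-]
Step 3: ref 1 → FAULT, frames=[4,3,1]
Step 4: ref 2 → FAULT (evict 4), frames=[2,3,1]
Step 5: ref 1 → HIT, frames=[2,3,1]
Step 6: ref 2 → HIT, frames=[2,3,1]
Step 7: ref 2 → HIT, frames=[2,3,1]
Step 8: ref 1 → HIT, frames=[2,3,1]
Step 9: ref 2 → HIT, frames=[2,3,1]
Step 10: ref 4 → FAULT (evict 3), frames=[2,4,1]
Step 11: ref 2 → HIT, frames=[2,4,1]
Step 12: ref 4 → HIT, frames=[2,4,1]
Total faults: 5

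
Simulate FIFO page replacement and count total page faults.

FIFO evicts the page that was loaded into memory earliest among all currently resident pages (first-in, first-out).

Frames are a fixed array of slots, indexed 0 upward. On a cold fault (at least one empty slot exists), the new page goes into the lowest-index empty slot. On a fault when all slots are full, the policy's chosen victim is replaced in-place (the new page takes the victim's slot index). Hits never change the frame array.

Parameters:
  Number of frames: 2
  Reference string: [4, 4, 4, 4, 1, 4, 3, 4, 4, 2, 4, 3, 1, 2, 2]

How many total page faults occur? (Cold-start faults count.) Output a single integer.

Step 0: ref 4 → FAULT, frames=[4,-]
Step 1: ref 4 → HIT, frames=[4,-]
Step 2: ref 4 → HIT, frames=[4,-]
Step 3: ref 4 → HIT, frames=[4,-]
Step 4: ref 1 → FAULT, frames=[4,1]
Step 5: ref 4 → HIT, frames=[4,1]
Step 6: ref 3 → FAULT (evict 4), frames=[3,1]
Step 7: ref 4 → FAULT (evict 1), frames=[3,4]
Step 8: ref 4 → HIT, frames=[3,4]
Step 9: ref 2 → FAULT (evict 3), frames=[2,4]
Step 10: ref 4 → HIT, frames=[2,4]
Step 11: ref 3 → FAULT (evict 4), frames=[2,3]
Step 12: ref 1 → FAULT (evict 2), frames=[1,3]
Step 13: ref 2 → FAULT (evict 3), frames=[1,2]
Step 14: ref 2 → HIT, frames=[1,2]
Total faults: 8

Answer: 8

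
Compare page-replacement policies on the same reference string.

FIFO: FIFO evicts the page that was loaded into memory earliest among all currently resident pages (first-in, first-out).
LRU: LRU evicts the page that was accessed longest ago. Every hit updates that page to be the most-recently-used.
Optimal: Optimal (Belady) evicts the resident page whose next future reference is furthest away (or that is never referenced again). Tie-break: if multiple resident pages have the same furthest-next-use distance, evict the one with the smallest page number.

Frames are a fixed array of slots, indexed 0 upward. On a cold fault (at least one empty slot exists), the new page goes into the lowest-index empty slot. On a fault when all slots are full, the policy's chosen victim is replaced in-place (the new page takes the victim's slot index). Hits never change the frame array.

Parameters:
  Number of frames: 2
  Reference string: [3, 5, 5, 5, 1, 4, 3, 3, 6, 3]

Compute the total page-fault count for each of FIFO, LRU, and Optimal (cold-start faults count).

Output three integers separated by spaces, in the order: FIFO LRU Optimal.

Answer: 6 6 5

Derivation:
--- FIFO ---
  step 0: ref 3 -> FAULT, frames=[3,-] (faults so far: 1)
  step 1: ref 5 -> FAULT, frames=[3,5] (faults so far: 2)
  step 2: ref 5 -> HIT, frames=[3,5] (faults so far: 2)
  step 3: ref 5 -> HIT, frames=[3,5] (faults so far: 2)
  step 4: ref 1 -> FAULT, evict 3, frames=[1,5] (faults so far: 3)
  step 5: ref 4 -> FAULT, evict 5, frames=[1,4] (faults so far: 4)
  step 6: ref 3 -> FAULT, evict 1, frames=[3,4] (faults so far: 5)
  step 7: ref 3 -> HIT, frames=[3,4] (faults so far: 5)
  step 8: ref 6 -> FAULT, evict 4, frames=[3,6] (faults so far: 6)
  step 9: ref 3 -> HIT, frames=[3,6] (faults so far: 6)
  FIFO total faults: 6
--- LRU ---
  step 0: ref 3 -> FAULT, frames=[3,-] (faults so far: 1)
  step 1: ref 5 -> FAULT, frames=[3,5] (faults so far: 2)
  step 2: ref 5 -> HIT, frames=[3,5] (faults so far: 2)
  step 3: ref 5 -> HIT, frames=[3,5] (faults so far: 2)
  step 4: ref 1 -> FAULT, evict 3, frames=[1,5] (faults so far: 3)
  step 5: ref 4 -> FAULT, evict 5, frames=[1,4] (faults so far: 4)
  step 6: ref 3 -> FAULT, evict 1, frames=[3,4] (faults so far: 5)
  step 7: ref 3 -> HIT, frames=[3,4] (faults so far: 5)
  step 8: ref 6 -> FAULT, evict 4, frames=[3,6] (faults so far: 6)
  step 9: ref 3 -> HIT, frames=[3,6] (faults so far: 6)
  LRU total faults: 6
--- Optimal ---
  step 0: ref 3 -> FAULT, frames=[3,-] (faults so far: 1)
  step 1: ref 5 -> FAULT, frames=[3,5] (faults so far: 2)
  step 2: ref 5 -> HIT, frames=[3,5] (faults so far: 2)
  step 3: ref 5 -> HIT, frames=[3,5] (faults so far: 2)
  step 4: ref 1 -> FAULT, evict 5, frames=[3,1] (faults so far: 3)
  step 5: ref 4 -> FAULT, evict 1, frames=[3,4] (faults so far: 4)
  step 6: ref 3 -> HIT, frames=[3,4] (faults so far: 4)
  step 7: ref 3 -> HIT, frames=[3,4] (faults so far: 4)
  step 8: ref 6 -> FAULT, evict 4, frames=[3,6] (faults so far: 5)
  step 9: ref 3 -> HIT, frames=[3,6] (faults so far: 5)
  Optimal total faults: 5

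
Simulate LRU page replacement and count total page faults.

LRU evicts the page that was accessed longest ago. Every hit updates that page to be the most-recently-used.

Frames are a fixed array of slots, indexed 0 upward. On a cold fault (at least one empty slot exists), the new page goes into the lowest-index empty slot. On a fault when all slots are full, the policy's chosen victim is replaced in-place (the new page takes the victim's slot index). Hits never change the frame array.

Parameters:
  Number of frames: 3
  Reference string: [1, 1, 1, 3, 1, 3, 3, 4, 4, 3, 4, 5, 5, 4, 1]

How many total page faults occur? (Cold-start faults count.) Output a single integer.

Answer: 5

Derivation:
Step 0: ref 1 → FAULT, frames=[1,-,-]
Step 1: ref 1 → HIT, frames=[1,-,-]
Step 2: ref 1 → HIT, frames=[1,-,-]
Step 3: ref 3 → FAULT, frames=[1,3,-]
Step 4: ref 1 → HIT, frames=[1,3,-]
Step 5: ref 3 → HIT, frames=[1,3,-]
Step 6: ref 3 → HIT, frames=[1,3,-]
Step 7: ref 4 → FAULT, frames=[1,3,4]
Step 8: ref 4 → HIT, frames=[1,3,4]
Step 9: ref 3 → HIT, frames=[1,3,4]
Step 10: ref 4 → HIT, frames=[1,3,4]
Step 11: ref 5 → FAULT (evict 1), frames=[5,3,4]
Step 12: ref 5 → HIT, frames=[5,3,4]
Step 13: ref 4 → HIT, frames=[5,3,4]
Step 14: ref 1 → FAULT (evict 3), frames=[5,1,4]
Total faults: 5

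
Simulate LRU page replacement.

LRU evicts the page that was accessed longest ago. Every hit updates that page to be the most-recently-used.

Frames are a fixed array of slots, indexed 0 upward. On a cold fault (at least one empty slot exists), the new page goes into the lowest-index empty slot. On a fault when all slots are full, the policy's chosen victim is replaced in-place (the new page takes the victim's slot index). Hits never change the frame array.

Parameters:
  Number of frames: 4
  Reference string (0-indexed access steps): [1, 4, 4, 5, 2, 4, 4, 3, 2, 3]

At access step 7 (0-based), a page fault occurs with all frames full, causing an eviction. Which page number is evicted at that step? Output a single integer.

Answer: 1

Derivation:
Step 0: ref 1 -> FAULT, frames=[1,-,-,-]
Step 1: ref 4 -> FAULT, frames=[1,4,-,-]
Step 2: ref 4 -> HIT, frames=[1,4,-,-]
Step 3: ref 5 -> FAULT, frames=[1,4,5,-]
Step 4: ref 2 -> FAULT, frames=[1,4,5,2]
Step 5: ref 4 -> HIT, frames=[1,4,5,2]
Step 6: ref 4 -> HIT, frames=[1,4,5,2]
Step 7: ref 3 -> FAULT, evict 1, frames=[3,4,5,2]
At step 7: evicted page 1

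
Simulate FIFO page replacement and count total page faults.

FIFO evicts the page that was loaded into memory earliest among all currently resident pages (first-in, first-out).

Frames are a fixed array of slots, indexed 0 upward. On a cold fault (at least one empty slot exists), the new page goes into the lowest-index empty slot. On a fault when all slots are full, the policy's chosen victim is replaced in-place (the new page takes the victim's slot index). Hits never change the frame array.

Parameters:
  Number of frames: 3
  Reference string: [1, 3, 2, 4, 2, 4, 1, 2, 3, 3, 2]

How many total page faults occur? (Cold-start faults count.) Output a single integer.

Answer: 7

Derivation:
Step 0: ref 1 → FAULT, frames=[1,-,-]
Step 1: ref 3 → FAULT, frames=[1,3,-]
Step 2: ref 2 → FAULT, frames=[1,3,2]
Step 3: ref 4 → FAULT (evict 1), frames=[4,3,2]
Step 4: ref 2 → HIT, frames=[4,3,2]
Step 5: ref 4 → HIT, frames=[4,3,2]
Step 6: ref 1 → FAULT (evict 3), frames=[4,1,2]
Step 7: ref 2 → HIT, frames=[4,1,2]
Step 8: ref 3 → FAULT (evict 2), frames=[4,1,3]
Step 9: ref 3 → HIT, frames=[4,1,3]
Step 10: ref 2 → FAULT (evict 4), frames=[2,1,3]
Total faults: 7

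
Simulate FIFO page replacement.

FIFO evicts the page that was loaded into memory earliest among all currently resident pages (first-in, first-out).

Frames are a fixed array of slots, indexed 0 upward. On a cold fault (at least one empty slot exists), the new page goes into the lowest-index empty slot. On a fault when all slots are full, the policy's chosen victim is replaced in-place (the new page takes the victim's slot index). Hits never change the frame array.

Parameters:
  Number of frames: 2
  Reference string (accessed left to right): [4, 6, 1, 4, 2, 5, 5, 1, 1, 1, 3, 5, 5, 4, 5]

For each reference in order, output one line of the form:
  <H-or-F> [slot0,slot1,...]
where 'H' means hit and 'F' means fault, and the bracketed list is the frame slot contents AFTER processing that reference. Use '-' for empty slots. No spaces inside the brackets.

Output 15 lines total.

F [4,-]
F [4,6]
F [1,6]
F [1,4]
F [2,4]
F [2,5]
H [2,5]
F [1,5]
H [1,5]
H [1,5]
F [1,3]
F [5,3]
H [5,3]
F [5,4]
H [5,4]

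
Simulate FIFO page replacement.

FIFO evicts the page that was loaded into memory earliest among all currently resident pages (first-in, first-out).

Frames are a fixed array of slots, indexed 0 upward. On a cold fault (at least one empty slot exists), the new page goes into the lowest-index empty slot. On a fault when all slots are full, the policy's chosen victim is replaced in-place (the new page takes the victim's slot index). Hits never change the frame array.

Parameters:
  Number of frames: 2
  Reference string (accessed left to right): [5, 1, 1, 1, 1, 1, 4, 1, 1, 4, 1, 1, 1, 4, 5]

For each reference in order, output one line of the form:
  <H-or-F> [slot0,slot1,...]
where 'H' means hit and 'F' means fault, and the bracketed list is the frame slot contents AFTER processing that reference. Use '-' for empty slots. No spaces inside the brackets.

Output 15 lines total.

F [5,-]
F [5,1]
H [5,1]
H [5,1]
H [5,1]
H [5,1]
F [4,1]
H [4,1]
H [4,1]
H [4,1]
H [4,1]
H [4,1]
H [4,1]
H [4,1]
F [4,5]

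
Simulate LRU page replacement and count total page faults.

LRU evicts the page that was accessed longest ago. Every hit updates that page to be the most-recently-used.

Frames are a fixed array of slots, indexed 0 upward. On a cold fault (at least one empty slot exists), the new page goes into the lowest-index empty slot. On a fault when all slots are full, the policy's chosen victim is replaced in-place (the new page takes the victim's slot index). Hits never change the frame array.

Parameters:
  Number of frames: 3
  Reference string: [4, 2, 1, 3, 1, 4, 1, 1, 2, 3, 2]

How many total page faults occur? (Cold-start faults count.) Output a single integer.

Step 0: ref 4 → FAULT, frames=[4,-,-]
Step 1: ref 2 → FAULT, frames=[4,2,-]
Step 2: ref 1 → FAULT, frames=[4,2,1]
Step 3: ref 3 → FAULT (evict 4), frames=[3,2,1]
Step 4: ref 1 → HIT, frames=[3,2,1]
Step 5: ref 4 → FAULT (evict 2), frames=[3,4,1]
Step 6: ref 1 → HIT, frames=[3,4,1]
Step 7: ref 1 → HIT, frames=[3,4,1]
Step 8: ref 2 → FAULT (evict 3), frames=[2,4,1]
Step 9: ref 3 → FAULT (evict 4), frames=[2,3,1]
Step 10: ref 2 → HIT, frames=[2,3,1]
Total faults: 7

Answer: 7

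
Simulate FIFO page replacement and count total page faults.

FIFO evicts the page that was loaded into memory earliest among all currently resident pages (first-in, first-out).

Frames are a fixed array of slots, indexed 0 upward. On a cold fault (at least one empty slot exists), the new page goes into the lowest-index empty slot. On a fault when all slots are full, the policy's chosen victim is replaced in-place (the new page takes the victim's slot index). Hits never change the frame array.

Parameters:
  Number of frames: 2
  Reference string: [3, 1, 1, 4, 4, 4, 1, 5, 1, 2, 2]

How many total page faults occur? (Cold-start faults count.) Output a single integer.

Answer: 6

Derivation:
Step 0: ref 3 → FAULT, frames=[3,-]
Step 1: ref 1 → FAULT, frames=[3,1]
Step 2: ref 1 → HIT, frames=[3,1]
Step 3: ref 4 → FAULT (evict 3), frames=[4,1]
Step 4: ref 4 → HIT, frames=[4,1]
Step 5: ref 4 → HIT, frames=[4,1]
Step 6: ref 1 → HIT, frames=[4,1]
Step 7: ref 5 → FAULT (evict 1), frames=[4,5]
Step 8: ref 1 → FAULT (evict 4), frames=[1,5]
Step 9: ref 2 → FAULT (evict 5), frames=[1,2]
Step 10: ref 2 → HIT, frames=[1,2]
Total faults: 6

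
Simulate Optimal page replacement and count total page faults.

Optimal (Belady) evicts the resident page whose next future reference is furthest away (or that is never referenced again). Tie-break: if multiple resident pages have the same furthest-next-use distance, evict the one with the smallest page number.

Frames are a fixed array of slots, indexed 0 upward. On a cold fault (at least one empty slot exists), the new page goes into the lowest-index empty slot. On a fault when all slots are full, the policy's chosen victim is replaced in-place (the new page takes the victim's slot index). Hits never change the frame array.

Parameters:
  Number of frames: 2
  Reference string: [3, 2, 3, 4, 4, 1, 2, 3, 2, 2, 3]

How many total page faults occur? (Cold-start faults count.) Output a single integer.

Step 0: ref 3 → FAULT, frames=[3,-]
Step 1: ref 2 → FAULT, frames=[3,2]
Step 2: ref 3 → HIT, frames=[3,2]
Step 3: ref 4 → FAULT (evict 3), frames=[4,2]
Step 4: ref 4 → HIT, frames=[4,2]
Step 5: ref 1 → FAULT (evict 4), frames=[1,2]
Step 6: ref 2 → HIT, frames=[1,2]
Step 7: ref 3 → FAULT (evict 1), frames=[3,2]
Step 8: ref 2 → HIT, frames=[3,2]
Step 9: ref 2 → HIT, frames=[3,2]
Step 10: ref 3 → HIT, frames=[3,2]
Total faults: 5

Answer: 5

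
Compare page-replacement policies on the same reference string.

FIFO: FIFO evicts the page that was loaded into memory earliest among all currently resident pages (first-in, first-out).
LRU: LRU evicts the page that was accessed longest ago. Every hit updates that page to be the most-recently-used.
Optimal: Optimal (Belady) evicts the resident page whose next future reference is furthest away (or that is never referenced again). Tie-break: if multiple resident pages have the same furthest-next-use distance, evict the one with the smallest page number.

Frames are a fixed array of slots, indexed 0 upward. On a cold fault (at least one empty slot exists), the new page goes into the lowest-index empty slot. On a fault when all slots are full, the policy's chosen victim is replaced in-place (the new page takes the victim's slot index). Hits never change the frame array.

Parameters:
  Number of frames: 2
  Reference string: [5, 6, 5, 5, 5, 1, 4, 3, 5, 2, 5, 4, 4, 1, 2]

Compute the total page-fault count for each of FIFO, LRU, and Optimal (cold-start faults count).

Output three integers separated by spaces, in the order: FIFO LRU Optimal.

--- FIFO ---
  step 0: ref 5 -> FAULT, frames=[5,-] (faults so far: 1)
  step 1: ref 6 -> FAULT, frames=[5,6] (faults so far: 2)
  step 2: ref 5 -> HIT, frames=[5,6] (faults so far: 2)
  step 3: ref 5 -> HIT, frames=[5,6] (faults so far: 2)
  step 4: ref 5 -> HIT, frames=[5,6] (faults so far: 2)
  step 5: ref 1 -> FAULT, evict 5, frames=[1,6] (faults so far: 3)
  step 6: ref 4 -> FAULT, evict 6, frames=[1,4] (faults so far: 4)
  step 7: ref 3 -> FAULT, evict 1, frames=[3,4] (faults so far: 5)
  step 8: ref 5 -> FAULT, evict 4, frames=[3,5] (faults so far: 6)
  step 9: ref 2 -> FAULT, evict 3, frames=[2,5] (faults so far: 7)
  step 10: ref 5 -> HIT, frames=[2,5] (faults so far: 7)
  step 11: ref 4 -> FAULT, evict 5, frames=[2,4] (faults so far: 8)
  step 12: ref 4 -> HIT, frames=[2,4] (faults so far: 8)
  step 13: ref 1 -> FAULT, evict 2, frames=[1,4] (faults so far: 9)
  step 14: ref 2 -> FAULT, evict 4, frames=[1,2] (faults so far: 10)
  FIFO total faults: 10
--- LRU ---
  step 0: ref 5 -> FAULT, frames=[5,-] (faults so far: 1)
  step 1: ref 6 -> FAULT, frames=[5,6] (faults so far: 2)
  step 2: ref 5 -> HIT, frames=[5,6] (faults so far: 2)
  step 3: ref 5 -> HIT, frames=[5,6] (faults so far: 2)
  step 4: ref 5 -> HIT, frames=[5,6] (faults so far: 2)
  step 5: ref 1 -> FAULT, evict 6, frames=[5,1] (faults so far: 3)
  step 6: ref 4 -> FAULT, evict 5, frames=[4,1] (faults so far: 4)
  step 7: ref 3 -> FAULT, evict 1, frames=[4,3] (faults so far: 5)
  step 8: ref 5 -> FAULT, evict 4, frames=[5,3] (faults so far: 6)
  step 9: ref 2 -> FAULT, evict 3, frames=[5,2] (faults so far: 7)
  step 10: ref 5 -> HIT, frames=[5,2] (faults so far: 7)
  step 11: ref 4 -> FAULT, evict 2, frames=[5,4] (faults so far: 8)
  step 12: ref 4 -> HIT, frames=[5,4] (faults so far: 8)
  step 13: ref 1 -> FAULT, evict 5, frames=[1,4] (faults so far: 9)
  step 14: ref 2 -> FAULT, evict 4, frames=[1,2] (faults so far: 10)
  LRU total faults: 10
--- Optimal ---
  step 0: ref 5 -> FAULT, frames=[5,-] (faults so far: 1)
  step 1: ref 6 -> FAULT, frames=[5,6] (faults so far: 2)
  step 2: ref 5 -> HIT, frames=[5,6] (faults so far: 2)
  step 3: ref 5 -> HIT, frames=[5,6] (faults so far: 2)
  step 4: ref 5 -> HIT, frames=[5,6] (faults so far: 2)
  step 5: ref 1 -> FAULT, evict 6, frames=[5,1] (faults so far: 3)
  step 6: ref 4 -> FAULT, evict 1, frames=[5,4] (faults so far: 4)
  step 7: ref 3 -> FAULT, evict 4, frames=[5,3] (faults so far: 5)
  step 8: ref 5 -> HIT, frames=[5,3] (faults so far: 5)
  step 9: ref 2 -> FAULT, evict 3, frames=[5,2] (faults so far: 6)
  step 10: ref 5 -> HIT, frames=[5,2] (faults so far: 6)
  step 11: ref 4 -> FAULT, evict 5, frames=[4,2] (faults so far: 7)
  step 12: ref 4 -> HIT, frames=[4,2] (faults so far: 7)
  step 13: ref 1 -> FAULT, evict 4, frames=[1,2] (faults so far: 8)
  step 14: ref 2 -> HIT, frames=[1,2] (faults so far: 8)
  Optimal total faults: 8

Answer: 10 10 8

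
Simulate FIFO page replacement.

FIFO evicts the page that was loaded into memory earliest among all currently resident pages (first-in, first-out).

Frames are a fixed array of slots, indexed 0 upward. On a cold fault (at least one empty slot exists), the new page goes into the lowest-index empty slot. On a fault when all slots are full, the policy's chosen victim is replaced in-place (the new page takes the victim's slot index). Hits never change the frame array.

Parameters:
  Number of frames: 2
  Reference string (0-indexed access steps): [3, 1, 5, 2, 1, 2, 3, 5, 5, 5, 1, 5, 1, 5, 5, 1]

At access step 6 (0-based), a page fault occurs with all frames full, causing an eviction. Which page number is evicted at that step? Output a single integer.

Answer: 2

Derivation:
Step 0: ref 3 -> FAULT, frames=[3,-]
Step 1: ref 1 -> FAULT, frames=[3,1]
Step 2: ref 5 -> FAULT, evict 3, frames=[5,1]
Step 3: ref 2 -> FAULT, evict 1, frames=[5,2]
Step 4: ref 1 -> FAULT, evict 5, frames=[1,2]
Step 5: ref 2 -> HIT, frames=[1,2]
Step 6: ref 3 -> FAULT, evict 2, frames=[1,3]
At step 6: evicted page 2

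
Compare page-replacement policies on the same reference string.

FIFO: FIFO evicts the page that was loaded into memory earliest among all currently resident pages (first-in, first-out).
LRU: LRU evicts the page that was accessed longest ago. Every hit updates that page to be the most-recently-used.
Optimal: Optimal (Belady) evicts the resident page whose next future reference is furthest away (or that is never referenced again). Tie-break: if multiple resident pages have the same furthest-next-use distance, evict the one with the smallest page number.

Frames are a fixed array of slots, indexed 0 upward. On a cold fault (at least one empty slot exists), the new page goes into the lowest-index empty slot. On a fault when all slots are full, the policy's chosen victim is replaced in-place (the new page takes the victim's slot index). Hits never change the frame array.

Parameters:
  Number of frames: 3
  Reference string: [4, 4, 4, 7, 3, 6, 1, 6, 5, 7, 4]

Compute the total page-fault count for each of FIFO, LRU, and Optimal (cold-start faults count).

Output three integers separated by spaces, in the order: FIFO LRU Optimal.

--- FIFO ---
  step 0: ref 4 -> FAULT, frames=[4,-,-] (faults so far: 1)
  step 1: ref 4 -> HIT, frames=[4,-,-] (faults so far: 1)
  step 2: ref 4 -> HIT, frames=[4,-,-] (faults so far: 1)
  step 3: ref 7 -> FAULT, frames=[4,7,-] (faults so far: 2)
  step 4: ref 3 -> FAULT, frames=[4,7,3] (faults so far: 3)
  step 5: ref 6 -> FAULT, evict 4, frames=[6,7,3] (faults so far: 4)
  step 6: ref 1 -> FAULT, evict 7, frames=[6,1,3] (faults so far: 5)
  step 7: ref 6 -> HIT, frames=[6,1,3] (faults so far: 5)
  step 8: ref 5 -> FAULT, evict 3, frames=[6,1,5] (faults so far: 6)
  step 9: ref 7 -> FAULT, evict 6, frames=[7,1,5] (faults so far: 7)
  step 10: ref 4 -> FAULT, evict 1, frames=[7,4,5] (faults so far: 8)
  FIFO total faults: 8
--- LRU ---
  step 0: ref 4 -> FAULT, frames=[4,-,-] (faults so far: 1)
  step 1: ref 4 -> HIT, frames=[4,-,-] (faults so far: 1)
  step 2: ref 4 -> HIT, frames=[4,-,-] (faults so far: 1)
  step 3: ref 7 -> FAULT, frames=[4,7,-] (faults so far: 2)
  step 4: ref 3 -> FAULT, frames=[4,7,3] (faults so far: 3)
  step 5: ref 6 -> FAULT, evict 4, frames=[6,7,3] (faults so far: 4)
  step 6: ref 1 -> FAULT, evict 7, frames=[6,1,3] (faults so far: 5)
  step 7: ref 6 -> HIT, frames=[6,1,3] (faults so far: 5)
  step 8: ref 5 -> FAULT, evict 3, frames=[6,1,5] (faults so far: 6)
  step 9: ref 7 -> FAULT, evict 1, frames=[6,7,5] (faults so far: 7)
  step 10: ref 4 -> FAULT, evict 6, frames=[4,7,5] (faults so far: 8)
  LRU total faults: 8
--- Optimal ---
  step 0: ref 4 -> FAULT, frames=[4,-,-] (faults so far: 1)
  step 1: ref 4 -> HIT, frames=[4,-,-] (faults so far: 1)
  step 2: ref 4 -> HIT, frames=[4,-,-] (faults so far: 1)
  step 3: ref 7 -> FAULT, frames=[4,7,-] (faults so far: 2)
  step 4: ref 3 -> FAULT, frames=[4,7,3] (faults so far: 3)
  step 5: ref 6 -> FAULT, evict 3, frames=[4,7,6] (faults so far: 4)
  step 6: ref 1 -> FAULT, evict 4, frames=[1,7,6] (faults so far: 5)
  step 7: ref 6 -> HIT, frames=[1,7,6] (faults so far: 5)
  step 8: ref 5 -> FAULT, evict 1, frames=[5,7,6] (faults so far: 6)
  step 9: ref 7 -> HIT, frames=[5,7,6] (faults so far: 6)
  step 10: ref 4 -> FAULT, evict 5, frames=[4,7,6] (faults so far: 7)
  Optimal total faults: 7

Answer: 8 8 7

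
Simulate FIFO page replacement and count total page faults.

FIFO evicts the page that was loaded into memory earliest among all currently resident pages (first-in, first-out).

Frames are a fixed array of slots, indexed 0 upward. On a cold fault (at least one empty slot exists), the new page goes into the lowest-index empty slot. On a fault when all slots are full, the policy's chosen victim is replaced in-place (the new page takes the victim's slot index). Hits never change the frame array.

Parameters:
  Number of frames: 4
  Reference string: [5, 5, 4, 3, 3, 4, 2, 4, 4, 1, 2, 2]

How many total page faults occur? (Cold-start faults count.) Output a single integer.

Step 0: ref 5 → FAULT, frames=[5,-,-,-]
Step 1: ref 5 → HIT, frames=[5,-,-,-]
Step 2: ref 4 → FAULT, frames=[5,4,-,-]
Step 3: ref 3 → FAULT, frames=[5,4,3,-]
Step 4: ref 3 → HIT, frames=[5,4,3,-]
Step 5: ref 4 → HIT, frames=[5,4,3,-]
Step 6: ref 2 → FAULT, frames=[5,4,3,2]
Step 7: ref 4 → HIT, frames=[5,4,3,2]
Step 8: ref 4 → HIT, frames=[5,4,3,2]
Step 9: ref 1 → FAULT (evict 5), frames=[1,4,3,2]
Step 10: ref 2 → HIT, frames=[1,4,3,2]
Step 11: ref 2 → HIT, frames=[1,4,3,2]
Total faults: 5

Answer: 5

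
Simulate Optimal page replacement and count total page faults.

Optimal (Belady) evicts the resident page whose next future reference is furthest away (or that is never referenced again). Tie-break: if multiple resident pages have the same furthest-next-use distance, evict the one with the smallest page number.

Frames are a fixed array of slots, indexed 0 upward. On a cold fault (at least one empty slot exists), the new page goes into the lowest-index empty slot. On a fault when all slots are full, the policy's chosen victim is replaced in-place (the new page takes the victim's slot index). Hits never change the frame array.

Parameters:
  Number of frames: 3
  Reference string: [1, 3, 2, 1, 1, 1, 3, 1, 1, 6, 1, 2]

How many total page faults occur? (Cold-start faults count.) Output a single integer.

Answer: 4

Derivation:
Step 0: ref 1 → FAULT, frames=[1,-,-]
Step 1: ref 3 → FAULT, frames=[1,3,-]
Step 2: ref 2 → FAULT, frames=[1,3,2]
Step 3: ref 1 → HIT, frames=[1,3,2]
Step 4: ref 1 → HIT, frames=[1,3,2]
Step 5: ref 1 → HIT, frames=[1,3,2]
Step 6: ref 3 → HIT, frames=[1,3,2]
Step 7: ref 1 → HIT, frames=[1,3,2]
Step 8: ref 1 → HIT, frames=[1,3,2]
Step 9: ref 6 → FAULT (evict 3), frames=[1,6,2]
Step 10: ref 1 → HIT, frames=[1,6,2]
Step 11: ref 2 → HIT, frames=[1,6,2]
Total faults: 4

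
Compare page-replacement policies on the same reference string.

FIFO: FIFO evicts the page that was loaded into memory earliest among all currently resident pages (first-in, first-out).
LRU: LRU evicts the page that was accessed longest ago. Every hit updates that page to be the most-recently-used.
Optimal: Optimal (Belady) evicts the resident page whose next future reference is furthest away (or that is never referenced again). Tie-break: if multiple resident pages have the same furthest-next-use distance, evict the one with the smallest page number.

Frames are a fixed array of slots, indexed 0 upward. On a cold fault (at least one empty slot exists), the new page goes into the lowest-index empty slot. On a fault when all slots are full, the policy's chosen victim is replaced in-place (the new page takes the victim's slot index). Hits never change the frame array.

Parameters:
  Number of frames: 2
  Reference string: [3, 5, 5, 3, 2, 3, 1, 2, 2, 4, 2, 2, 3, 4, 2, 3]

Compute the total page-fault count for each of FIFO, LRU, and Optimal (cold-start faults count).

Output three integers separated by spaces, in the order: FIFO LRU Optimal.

Answer: 9 10 7

Derivation:
--- FIFO ---
  step 0: ref 3 -> FAULT, frames=[3,-] (faults so far: 1)
  step 1: ref 5 -> FAULT, frames=[3,5] (faults so far: 2)
  step 2: ref 5 -> HIT, frames=[3,5] (faults so far: 2)
  step 3: ref 3 -> HIT, frames=[3,5] (faults so far: 2)
  step 4: ref 2 -> FAULT, evict 3, frames=[2,5] (faults so far: 3)
  step 5: ref 3 -> FAULT, evict 5, frames=[2,3] (faults so far: 4)
  step 6: ref 1 -> FAULT, evict 2, frames=[1,3] (faults so far: 5)
  step 7: ref 2 -> FAULT, evict 3, frames=[1,2] (faults so far: 6)
  step 8: ref 2 -> HIT, frames=[1,2] (faults so far: 6)
  step 9: ref 4 -> FAULT, evict 1, frames=[4,2] (faults so far: 7)
  step 10: ref 2 -> HIT, frames=[4,2] (faults so far: 7)
  step 11: ref 2 -> HIT, frames=[4,2] (faults so far: 7)
  step 12: ref 3 -> FAULT, evict 2, frames=[4,3] (faults so far: 8)
  step 13: ref 4 -> HIT, frames=[4,3] (faults so far: 8)
  step 14: ref 2 -> FAULT, evict 4, frames=[2,3] (faults so far: 9)
  step 15: ref 3 -> HIT, frames=[2,3] (faults so far: 9)
  FIFO total faults: 9
--- LRU ---
  step 0: ref 3 -> FAULT, frames=[3,-] (faults so far: 1)
  step 1: ref 5 -> FAULT, frames=[3,5] (faults so far: 2)
  step 2: ref 5 -> HIT, frames=[3,5] (faults so far: 2)
  step 3: ref 3 -> HIT, frames=[3,5] (faults so far: 2)
  step 4: ref 2 -> FAULT, evict 5, frames=[3,2] (faults so far: 3)
  step 5: ref 3 -> HIT, frames=[3,2] (faults so far: 3)
  step 6: ref 1 -> FAULT, evict 2, frames=[3,1] (faults so far: 4)
  step 7: ref 2 -> FAULT, evict 3, frames=[2,1] (faults so far: 5)
  step 8: ref 2 -> HIT, frames=[2,1] (faults so far: 5)
  step 9: ref 4 -> FAULT, evict 1, frames=[2,4] (faults so far: 6)
  step 10: ref 2 -> HIT, frames=[2,4] (faults so far: 6)
  step 11: ref 2 -> HIT, frames=[2,4] (faults so far: 6)
  step 12: ref 3 -> FAULT, evict 4, frames=[2,3] (faults so far: 7)
  step 13: ref 4 -> FAULT, evict 2, frames=[4,3] (faults so far: 8)
  step 14: ref 2 -> FAULT, evict 3, frames=[4,2] (faults so far: 9)
  step 15: ref 3 -> FAULT, evict 4, frames=[3,2] (faults so far: 10)
  LRU total faults: 10
--- Optimal ---
  step 0: ref 3 -> FAULT, frames=[3,-] (faults so far: 1)
  step 1: ref 5 -> FAULT, frames=[3,5] (faults so far: 2)
  step 2: ref 5 -> HIT, frames=[3,5] (faults so far: 2)
  step 3: ref 3 -> HIT, frames=[3,5] (faults so far: 2)
  step 4: ref 2 -> FAULT, evict 5, frames=[3,2] (faults so far: 3)
  step 5: ref 3 -> HIT, frames=[3,2] (faults so far: 3)
  step 6: ref 1 -> FAULT, evict 3, frames=[1,2] (faults so far: 4)
  step 7: ref 2 -> HIT, frames=[1,2] (faults so far: 4)
  step 8: ref 2 -> HIT, frames=[1,2] (faults so far: 4)
  step 9: ref 4 -> FAULT, evict 1, frames=[4,2] (faults so far: 5)
  step 10: ref 2 -> HIT, frames=[4,2] (faults so far: 5)
  step 11: ref 2 -> HIT, frames=[4,2] (faults so far: 5)
  step 12: ref 3 -> FAULT, evict 2, frames=[4,3] (faults so far: 6)
  step 13: ref 4 -> HIT, frames=[4,3] (faults so far: 6)
  step 14: ref 2 -> FAULT, evict 4, frames=[2,3] (faults so far: 7)
  step 15: ref 3 -> HIT, frames=[2,3] (faults so far: 7)
  Optimal total faults: 7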